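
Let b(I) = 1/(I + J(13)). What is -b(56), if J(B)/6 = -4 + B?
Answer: -1/110 ≈ -0.0090909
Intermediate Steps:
J(B) = -24 + 6*B (J(B) = 6*(-4 + B) = -24 + 6*B)
b(I) = 1/(54 + I) (b(I) = 1/(I + (-24 + 6*13)) = 1/(I + (-24 + 78)) = 1/(I + 54) = 1/(54 + I))
-b(56) = -1/(54 + 56) = -1/110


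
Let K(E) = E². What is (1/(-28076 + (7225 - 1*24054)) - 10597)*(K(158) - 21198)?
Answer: -256011757868/6415 ≈ -3.9908e+7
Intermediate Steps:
(1/(-28076 + (7225 - 1*24054)) - 10597)*(K(158) - 21198) = (1/(-28076 + (7225 - 1*24054)) - 10597)*(158² - 21198) = (1/(-28076 + (7225 - 24054)) - 10597)*(24964 - 21198) = (1/(-28076 - 16829) - 10597)*3766 = (1/(-44905) - 10597)*3766 = (-1/44905 - 10597)*3766 = -475858286/44905*3766 = -256011757868/6415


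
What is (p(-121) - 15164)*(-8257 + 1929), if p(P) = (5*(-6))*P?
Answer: 72987152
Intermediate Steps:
p(P) = -30*P
(p(-121) - 15164)*(-8257 + 1929) = (-30*(-121) - 15164)*(-8257 + 1929) = (3630 - 15164)*(-6328) = -11534*(-6328) = 72987152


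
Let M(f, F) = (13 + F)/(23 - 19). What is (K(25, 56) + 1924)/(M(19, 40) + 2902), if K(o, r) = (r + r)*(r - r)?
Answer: 592/897 ≈ 0.65998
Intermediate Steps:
M(f, F) = 13/4 + F/4 (M(f, F) = (13 + F)/4 = (13 + F)*(¼) = 13/4 + F/4)
K(o, r) = 0 (K(o, r) = (2*r)*0 = 0)
(K(25, 56) + 1924)/(M(19, 40) + 2902) = (0 + 1924)/((13/4 + (¼)*40) + 2902) = 1924/((13/4 + 10) + 2902) = 1924/(53/4 + 2902) = 1924/(11661/4) = 1924*(4/11661) = 592/897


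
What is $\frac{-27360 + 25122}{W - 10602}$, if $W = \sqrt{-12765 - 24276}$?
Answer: $\frac{7909092}{37479815} + \frac{746 i \sqrt{37041}}{37479815} \approx 0.21102 + 0.0038307 i$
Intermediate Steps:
$W = i \sqrt{37041}$ ($W = \sqrt{-37041} = i \sqrt{37041} \approx 192.46 i$)
$\frac{-27360 + 25122}{W - 10602} = \frac{-27360 + 25122}{i \sqrt{37041} - 10602} = - \frac{2238}{-10602 + i \sqrt{37041}}$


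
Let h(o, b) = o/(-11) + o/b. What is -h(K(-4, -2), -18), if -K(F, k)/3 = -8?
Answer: 116/33 ≈ 3.5152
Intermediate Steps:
K(F, k) = 24 (K(F, k) = -3*(-8) = 24)
h(o, b) = -o/11 + o/b (h(o, b) = o*(-1/11) + o/b = -o/11 + o/b)
-h(K(-4, -2), -18) = -(-1/11*24 + 24/(-18)) = -(-24/11 + 24*(-1/18)) = -(-24/11 - 4/3) = -1*(-116/33) = 116/33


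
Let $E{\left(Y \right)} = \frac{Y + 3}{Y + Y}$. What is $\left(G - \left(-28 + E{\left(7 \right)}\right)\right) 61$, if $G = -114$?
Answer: $- \frac{37027}{7} \approx -5289.6$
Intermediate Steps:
$E{\left(Y \right)} = \frac{3 + Y}{2 Y}$
$\left(G - \left(-28 + E{\left(7 \right)}\right)\right) 61 = \left(-114 + \left(28 - \frac{3 + 7}{2 \cdot 7}\right)\right) 61 = \left(-114 + \left(28 - \frac{1}{2} \cdot \frac{1}{7} \cdot 10\right)\right) 61 = \left(-114 + \left(28 - \frac{5}{7}\right)\right) 61 = \left(-114 + \frac{191}{7}\right) 61 = \left(- \frac{607}{7}\right) 61 = - \frac{37027}{7}$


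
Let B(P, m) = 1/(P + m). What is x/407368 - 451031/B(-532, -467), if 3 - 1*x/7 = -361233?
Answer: 45887965835061/101842 ≈ 4.5058e+8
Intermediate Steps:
x = 2528652 (x = 21 - 7*(-361233) = 21 + 2528631 = 2528652)
x/407368 - 451031/B(-532, -467) = 2528652/407368 - 451031/(1/(-532 - 467)) = 2528652*(1/407368) - 451031/(1/(-999)) = 632163/101842 - 451031/(-1/999) = 632163/101842 - 451031*(-999) = 632163/101842 + 450579969 = 45887965835061/101842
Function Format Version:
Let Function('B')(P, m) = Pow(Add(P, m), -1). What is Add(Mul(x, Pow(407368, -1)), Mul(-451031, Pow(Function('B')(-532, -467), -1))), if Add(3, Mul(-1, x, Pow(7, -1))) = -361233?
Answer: Rational(45887965835061, 101842) ≈ 4.5058e+8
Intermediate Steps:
x = 2528652 (x = Add(21, Mul(-7, -361233)) = Add(21, 2528631) = 2528652)
Add(Mul(x, Pow(407368, -1)), Mul(-451031, Pow(Function('B')(-532, -467), -1))) = Add(Mul(2528652, Pow(407368, -1)), Mul(-451031, Pow(Pow(Add(-532, -467), -1), -1))) = Add(Mul(2528652, Rational(1, 407368)), Mul(-451031, Pow(Pow(-999, -1), -1))) = Add(Rational(632163, 101842), Mul(-451031, Pow(Rational(-1, 999), -1))) = Add(Rational(632163, 101842), Mul(-451031, -999)) = Add(Rational(632163, 101842), 450579969) = Rational(45887965835061, 101842)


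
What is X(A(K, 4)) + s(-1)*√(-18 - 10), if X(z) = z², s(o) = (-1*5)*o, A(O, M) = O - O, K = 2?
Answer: 10*I*√7 ≈ 26.458*I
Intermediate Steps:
A(O, M) = 0
s(o) = -5*o
X(A(K, 4)) + s(-1)*√(-18 - 10) = 0² + (-5*(-1))*√(-18 - 10) = 0 + 5*√(-28) = 0 + 5*(2*I*√7) = 0 + 10*I*√7 = 10*I*√7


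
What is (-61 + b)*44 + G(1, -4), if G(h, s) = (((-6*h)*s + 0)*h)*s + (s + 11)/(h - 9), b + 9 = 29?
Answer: -15207/8 ≈ -1900.9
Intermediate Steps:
b = 20 (b = -9 + 29 = 20)
G(h, s) = (11 + s)/(-9 + h) - 6*h²*s² (G(h, s) = ((-6*h*s + 0)*h)*s + (11 + s)/(-9 + h) = ((-6*h*s)*h)*s + (11 + s)/(-9 + h) = (-6*s*h²)*s + (11 + s)/(-9 + h) = -6*h²*s² + (11 + s)/(-9 + h) = (11 + s)/(-9 + h) - 6*h²*s²)
(-61 + b)*44 + G(1, -4) = (-61 + 20)*44 + (11 - 4 - 6*1³*(-4)² + 54*1²*(-4)²)/(-9 + 1) = -41*44 + (11 - 4 - 6*1*16 + 54*1*16)/(-8) = -1804 - (11 - 4 - 96 + 864)/8 = -1804 - ⅛*775 = -1804 - 775/8 = -15207/8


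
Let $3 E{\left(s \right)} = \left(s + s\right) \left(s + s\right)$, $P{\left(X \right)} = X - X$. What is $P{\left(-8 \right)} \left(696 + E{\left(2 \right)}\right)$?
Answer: $0$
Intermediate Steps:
$P{\left(X \right)} = 0$
$E{\left(s \right)} = \frac{4 s^{2}}{3}$ ($E{\left(s \right)} = \frac{\left(s + s\right) \left(s + s\right)}{3} = \frac{2 s 2 s}{3} = \frac{4 s^{2}}{3}$)
$P{\left(-8 \right)} \left(696 + E{\left(2 \right)}\right) = 0 \left(696 + \frac{4 \cdot 2^{2}}{3}\right) = 0 \left(696 + \frac{4}{3} \cdot 4\right) = 0 \left(696 + \frac{16}{3}\right) = 0 \cdot \frac{2104}{3} = 0$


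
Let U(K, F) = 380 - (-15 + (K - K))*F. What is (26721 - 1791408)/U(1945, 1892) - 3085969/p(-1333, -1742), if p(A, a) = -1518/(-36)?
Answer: -532961276451/7276280 ≈ -73246.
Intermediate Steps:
U(K, F) = 380 + 15*F (U(K, F) = 380 - (-15 + 0)*F = 380 - (-15)*F = 380 + 15*F)
p(A, a) = 253/6 (p(A, a) = -1518*(-1/36) = 253/6)
(26721 - 1791408)/U(1945, 1892) - 3085969/p(-1333, -1742) = (26721 - 1791408)/(380 + 15*1892) - 3085969/253/6 = -1764687/(380 + 28380) - 3085969*6/253 = -1764687/28760 - 18515814/253 = -532961276451/7276280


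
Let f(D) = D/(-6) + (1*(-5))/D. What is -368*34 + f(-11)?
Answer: -825641/66 ≈ -12510.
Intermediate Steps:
f(D) = -5/D - D/6 (f(D) = D*(-1/6) - 5/D = -D/6 - 5/D = -5/D - D/6)
-368*34 + f(-11) = -368*34 + (-5/(-11) - 1/6*(-11)) = -12512 + (-5*(-1/11) + 11/6) = -12512 + (5/11 + 11/6) = -12512 + 151/66 = -825641/66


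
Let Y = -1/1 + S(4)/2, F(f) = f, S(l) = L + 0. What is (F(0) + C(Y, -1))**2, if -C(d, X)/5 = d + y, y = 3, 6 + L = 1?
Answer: 25/4 ≈ 6.2500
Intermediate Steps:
L = -5 (L = -6 + 1 = -5)
S(l) = -5 (S(l) = -5 + 0 = -5)
Y = -7/2 (Y = -1/1 - 5/2 = -1*1 - 5*1/2 = -1 - 5/2 = -7/2 ≈ -3.5000)
C(d, X) = -15 - 5*d (C(d, X) = -5*(d + 3) = -5*(3 + d) = -15 - 5*d)
(F(0) + C(Y, -1))**2 = (0 + (-15 - 5*(-7/2)))**2 = (0 + (-15 + 35/2))**2 = (0 + 5/2)**2 = (5/2)**2 = 25/4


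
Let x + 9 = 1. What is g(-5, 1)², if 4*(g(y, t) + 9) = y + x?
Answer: 2401/16 ≈ 150.06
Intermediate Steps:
x = -8 (x = -9 + 1 = -8)
g(y, t) = -11 + y/4 (g(y, t) = -9 + (y - 8)/4 = -9 + (-8 + y)/4 = -9 + (-2 + y/4) = -11 + y/4)
g(-5, 1)² = (-11 + (¼)*(-5))² = (-11 - 5/4)² = (-49/4)² = 2401/16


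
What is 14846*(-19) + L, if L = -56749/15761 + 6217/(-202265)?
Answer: -899234904353832/3187898665 ≈ -2.8208e+5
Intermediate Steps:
L = -11576322622/3187898665 (L = -56749*1/15761 + 6217*(-1/202265) = -56749/15761 - 6217/202265 = -11576322622/3187898665 ≈ -3.6313)
14846*(-19) + L = 14846*(-19) - 11576322622/3187898665 = -282074 - 11576322622/3187898665 = -899234904353832/3187898665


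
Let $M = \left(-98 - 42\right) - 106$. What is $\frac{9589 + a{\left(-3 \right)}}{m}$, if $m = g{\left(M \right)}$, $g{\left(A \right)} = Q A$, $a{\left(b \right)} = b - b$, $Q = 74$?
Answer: $- \frac{9589}{18204} \approx -0.52675$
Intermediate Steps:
$a{\left(b \right)} = 0$
$M = -246$ ($M = -140 - 106 = -246$)
$g{\left(A \right)} = 74 A$
$m = -18204$ ($m = 74 \left(-246\right) = -18204$)
$\frac{9589 + a{\left(-3 \right)}}{m} = \frac{9589 + 0}{-18204} = 9589 \left(- \frac{1}{18204}\right) = - \frac{9589}{18204}$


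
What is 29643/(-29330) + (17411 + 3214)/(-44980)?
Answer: -193827339/131926340 ≈ -1.4692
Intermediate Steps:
29643/(-29330) + (17411 + 3214)/(-44980) = 29643*(-1/29330) + 20625*(-1/44980) = -29643/29330 - 4125/8996 = -193827339/131926340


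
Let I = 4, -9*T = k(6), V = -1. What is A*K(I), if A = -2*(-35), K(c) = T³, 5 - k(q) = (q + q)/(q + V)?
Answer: -30758/18225 ≈ -1.6877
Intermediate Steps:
k(q) = 5 - 2*q/(-1 + q) (k(q) = 5 - (q + q)/(q - 1) = 5 - 2*q/(-1 + q))
T = -13/45 (T = -(-5 + 3*6)/(9*(-1 + 6)) = -(-5 + 18)/(9*5) = -13/45 ≈ -0.28889)
K(c) = -2197/91125 (K(c) = (-13/45)³ = -2197/91125)
A = 70
A*K(I) = 70*(-2197/91125) = -30758/18225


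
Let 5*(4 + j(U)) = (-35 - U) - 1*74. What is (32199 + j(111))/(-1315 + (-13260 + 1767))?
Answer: -32151/12808 ≈ -2.5102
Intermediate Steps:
j(U) = -129/5 - U/5 (j(U) = -4 + ((-35 - U) - 1*74)/5 = -4 + ((-35 - U) - 74)/5 = -4 + (-109 - U)/5 = -4 + (-109/5 - U/5) = -129/5 - U/5)
(32199 + j(111))/(-1315 + (-13260 + 1767)) = (32199 + (-129/5 - 1/5*111))/(-1315 + (-13260 + 1767)) = (32199 + (-129/5 - 111/5))/(-1315 - 11493) = (32199 - 48)/(-12808) = 32151*(-1/12808) = -32151/12808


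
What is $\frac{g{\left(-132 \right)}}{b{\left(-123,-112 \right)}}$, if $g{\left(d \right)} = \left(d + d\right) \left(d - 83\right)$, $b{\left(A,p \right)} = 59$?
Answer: $\frac{56760}{59} \approx 962.03$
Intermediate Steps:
$g{\left(d \right)} = 2 d \left(-83 + d\right)$
$\frac{g{\left(-132 \right)}}{b{\left(-123,-112 \right)}} = \frac{2 \left(-132\right) \left(-83 - 132\right)}{59} = 2 \left(-132\right) \left(-215\right) \frac{1}{59} = 56760 \cdot \frac{1}{59} = \frac{56760}{59}$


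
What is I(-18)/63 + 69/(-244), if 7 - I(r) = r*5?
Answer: 19321/15372 ≈ 1.2569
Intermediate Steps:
I(r) = 7 - 5*r (I(r) = 7 - r*5 = 7 - 5*r)
I(-18)/63 + 69/(-244) = (7 - 5*(-18))/63 + 69/(-244) = (7 + 90)*(1/63) + 69*(-1/244) = 97*(1/63) - 69/244 = 97/63 - 69/244 = 19321/15372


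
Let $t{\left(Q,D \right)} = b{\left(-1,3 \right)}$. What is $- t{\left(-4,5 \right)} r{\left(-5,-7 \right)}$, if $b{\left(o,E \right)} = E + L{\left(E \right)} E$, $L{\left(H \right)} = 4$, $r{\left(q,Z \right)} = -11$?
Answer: $165$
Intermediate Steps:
$b{\left(o,E \right)} = 5 E$ ($b{\left(o,E \right)} = E + 4 E = 5 E$)
$t{\left(Q,D \right)} = 15$ ($t{\left(Q,D \right)} = 5 \cdot 3 = 15$)
$- t{\left(-4,5 \right)} r{\left(-5,-7 \right)} = - 15 \left(-11\right) = \left(-1\right) \left(-165\right) = 165$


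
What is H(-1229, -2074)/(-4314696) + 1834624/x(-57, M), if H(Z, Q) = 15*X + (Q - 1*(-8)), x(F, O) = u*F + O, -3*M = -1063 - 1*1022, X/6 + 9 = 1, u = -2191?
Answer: 1979048676439/135462038268 ≈ 14.610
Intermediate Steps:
X = -48 (X = -54 + 6*1 = -54 + 6 = -48)
M = 695 (M = -(-1063 - 1*1022)/3 = -(-1063 - 1022)/3 = -⅓*(-2085) = 695)
x(F, O) = O - 2191*F (x(F, O) = -2191*F + O = O - 2191*F)
H(Z, Q) = -712 + Q (H(Z, Q) = 15*(-48) + (Q - 1*(-8)) = -720 + (Q + 8) = -720 + (8 + Q) = -712 + Q)
H(-1229, -2074)/(-4314696) + 1834624/x(-57, M) = (-712 - 2074)/(-4314696) + 1834624/(695 - 2191*(-57)) = -2786*(-1/4314696) + 1834624/(695 + 124887) = 1393/2157348 + 1834624/125582 = 1393/2157348 + 1834624*(1/125582) = 1393/2157348 + 917312/62791 = 1979048676439/135462038268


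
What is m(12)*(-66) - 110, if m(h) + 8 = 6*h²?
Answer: -56606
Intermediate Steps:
m(h) = -8 + 6*h²
m(12)*(-66) - 110 = (-8 + 6*12²)*(-66) - 110 = (-8 + 6*144)*(-66) - 110 = (-8 + 864)*(-66) - 110 = 856*(-66) - 110 = -56496 - 110 = -56606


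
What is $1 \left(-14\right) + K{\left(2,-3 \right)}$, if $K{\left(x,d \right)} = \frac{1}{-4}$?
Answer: $- \frac{57}{4} \approx -14.25$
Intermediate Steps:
$K{\left(x,d \right)} = - \frac{1}{4}$
$1 \left(-14\right) + K{\left(2,-3 \right)} = 1 \left(-14\right) - \frac{1}{4} = -14 - \frac{1}{4} = - \frac{57}{4}$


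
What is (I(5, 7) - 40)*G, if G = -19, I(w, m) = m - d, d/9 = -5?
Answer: -228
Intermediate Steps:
d = -45 (d = 9*(-5) = -45)
I(w, m) = 45 + m (I(w, m) = m - 1*(-45) = m + 45 = 45 + m)
(I(5, 7) - 40)*G = ((45 + 7) - 40)*(-19) = (52 - 40)*(-19) = 12*(-19) = -228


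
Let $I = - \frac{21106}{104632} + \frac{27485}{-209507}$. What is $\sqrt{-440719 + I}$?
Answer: $\frac{3 i \sqrt{2780161773386005760807}}{238273222} \approx 663.87 i$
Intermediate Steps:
$I = - \frac{158644897}{476546444}$ ($I = \left(-21106\right) \frac{1}{104632} + 27485 \left(- \frac{1}{209507}\right) = - \frac{10553}{52316} - \frac{1195}{9109} = - \frac{158644897}{476546444} \approx -0.33291$)
$\sqrt{-440719 + I} = \sqrt{-440719 - \frac{158644897}{476546444}} = \sqrt{- \frac{210023230898133}{476546444}} = \frac{3 i \sqrt{2780161773386005760807}}{238273222}$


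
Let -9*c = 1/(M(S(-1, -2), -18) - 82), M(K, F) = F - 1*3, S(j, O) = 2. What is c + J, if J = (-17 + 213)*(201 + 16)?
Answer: 39427165/927 ≈ 42532.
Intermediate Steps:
M(K, F) = -3 + F (M(K, F) = F - 3 = -3 + F)
c = 1/927 (c = -1/(9*((-3 - 18) - 82)) = -1/(9*(-21 - 82)) = -⅑/(-103) = -⅑*(-1/103) = 1/927 ≈ 0.0010787)
J = 42532 (J = 196*217 = 42532)
c + J = 1/927 + 42532 = 39427165/927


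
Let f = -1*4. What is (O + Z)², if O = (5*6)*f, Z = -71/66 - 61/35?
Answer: 80491931521/5336100 ≈ 15084.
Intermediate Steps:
f = -4
Z = -6511/2310 (Z = -71*1/66 - 61*1/35 = -71/66 - 61/35 = -6511/2310 ≈ -2.8186)
O = -120 (O = (5*6)*(-4) = 30*(-4) = -120)
(O + Z)² = (-120 - 6511/2310)² = (-283711/2310)² = 80491931521/5336100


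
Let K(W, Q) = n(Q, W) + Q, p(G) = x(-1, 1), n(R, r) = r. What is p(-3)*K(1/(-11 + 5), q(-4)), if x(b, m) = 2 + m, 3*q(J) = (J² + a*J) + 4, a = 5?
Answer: -½ ≈ -0.50000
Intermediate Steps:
q(J) = 4/3 + J²/3 + 5*J/3 (q(J) = ((J² + 5*J) + 4)/3 = (4 + J² + 5*J)/3 = 4/3 + J²/3 + 5*J/3)
p(G) = 3 (p(G) = 2 + 1 = 3)
K(W, Q) = Q + W (K(W, Q) = W + Q = Q + W)
p(-3)*K(1/(-11 + 5), q(-4)) = 3*((4/3 + (⅓)*(-4)² + (5/3)*(-4)) + 1/(-11 + 5)) = 3*((4/3 + (⅓)*16 - 20/3) + 1/(-6)) = 3*((4/3 + 16/3 - 20/3) - ⅙) = 3*(0 - ⅙) = 3*(-⅙) = -½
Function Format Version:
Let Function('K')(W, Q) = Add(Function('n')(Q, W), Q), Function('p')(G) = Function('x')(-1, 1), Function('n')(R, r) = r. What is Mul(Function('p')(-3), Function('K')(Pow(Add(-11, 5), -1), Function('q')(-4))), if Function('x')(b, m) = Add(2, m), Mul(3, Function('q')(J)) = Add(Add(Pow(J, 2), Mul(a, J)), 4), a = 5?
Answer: Rational(-1, 2) ≈ -0.50000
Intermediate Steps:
Function('q')(J) = Add(Rational(4, 3), Mul(Rational(1, 3), Pow(J, 2)), Mul(Rational(5, 3), J)) (Function('q')(J) = Mul(Rational(1, 3), Add(Add(Pow(J, 2), Mul(5, J)), 4)) = Mul(Rational(1, 3), Add(4, Pow(J, 2), Mul(5, J))) = Add(Rational(4, 3), Mul(Rational(1, 3), Pow(J, 2)), Mul(Rational(5, 3), J)))
Function('p')(G) = 3 (Function('p')(G) = Add(2, 1) = 3)
Function('K')(W, Q) = Add(Q, W) (Function('K')(W, Q) = Add(W, Q) = Add(Q, W))
Mul(Function('p')(-3), Function('K')(Pow(Add(-11, 5), -1), Function('q')(-4))) = Mul(3, Add(Add(Rational(4, 3), Mul(Rational(1, 3), Pow(-4, 2)), Mul(Rational(5, 3), -4)), Pow(Add(-11, 5), -1))) = Mul(3, Add(Add(Rational(4, 3), Mul(Rational(1, 3), 16), Rational(-20, 3)), Pow(-6, -1))) = Mul(3, Add(Add(Rational(4, 3), Rational(16, 3), Rational(-20, 3)), Rational(-1, 6))) = Mul(3, Add(0, Rational(-1, 6))) = Mul(3, Rational(-1, 6)) = Rational(-1, 2)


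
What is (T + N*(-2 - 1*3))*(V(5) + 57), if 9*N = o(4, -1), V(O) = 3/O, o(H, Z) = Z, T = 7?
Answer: 2176/5 ≈ 435.20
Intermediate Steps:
N = -⅑ (N = (⅑)*(-1) = -⅑ ≈ -0.11111)
(T + N*(-2 - 1*3))*(V(5) + 57) = (7 - (-2 - 1*3)/9)*(3/5 + 57) = (7 - (-2 - 3)/9)*(3*(⅕) + 57) = (7 - ⅑*(-5))*(⅗ + 57) = (7 + 5/9)*(288/5) = (68/9)*(288/5) = 2176/5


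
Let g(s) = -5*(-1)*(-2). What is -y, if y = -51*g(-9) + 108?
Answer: -618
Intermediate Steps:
g(s) = -10 (g(s) = 5*(-2) = -10)
y = 618 (y = -51*(-10) + 108 = 510 + 108 = 618)
-y = -1*618 = -618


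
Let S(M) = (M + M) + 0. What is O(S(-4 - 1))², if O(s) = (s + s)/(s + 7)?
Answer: 400/9 ≈ 44.444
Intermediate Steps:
S(M) = 2*M (S(M) = 2*M + 0 = 2*M)
O(s) = 2*s/(7 + s) (O(s) = (2*s)/(7 + s) = 2*s/(7 + s))
O(S(-4 - 1))² = (2*(2*(-4 - 1))/(7 + 2*(-4 - 1)))² = (2*(2*(-5))/(7 + 2*(-5)))² = (2*(-10)/(7 - 10))² = (2*(-10)/(-3))² = (2*(-10)*(-⅓))² = (20/3)² = 400/9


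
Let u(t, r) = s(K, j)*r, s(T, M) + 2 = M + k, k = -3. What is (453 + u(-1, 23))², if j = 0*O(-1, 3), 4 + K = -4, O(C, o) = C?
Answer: 114244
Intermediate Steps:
K = -8 (K = -4 - 4 = -8)
j = 0 (j = 0*(-1) = 0)
s(T, M) = -5 + M (s(T, M) = -2 + (M - 3) = -2 + (-3 + M) = -5 + M)
u(t, r) = -5*r (u(t, r) = (-5 + 0)*r = -5*r)
(453 + u(-1, 23))² = (453 - 5*23)² = (453 - 115)² = 338² = 114244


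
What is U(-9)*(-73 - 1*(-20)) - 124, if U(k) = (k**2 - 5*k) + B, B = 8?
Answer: -7226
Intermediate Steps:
U(k) = 8 + k**2 - 5*k (U(k) = (k**2 - 5*k) + 8 = 8 + k**2 - 5*k)
U(-9)*(-73 - 1*(-20)) - 124 = (8 + (-9)**2 - 5*(-9))*(-73 - 1*(-20)) - 124 = (8 + 81 + 45)*(-73 + 20) - 124 = 134*(-53) - 124 = -7102 - 124 = -7226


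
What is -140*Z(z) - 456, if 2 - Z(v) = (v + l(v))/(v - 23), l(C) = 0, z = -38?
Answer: -39576/61 ≈ -648.79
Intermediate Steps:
Z(v) = 2 - v/(-23 + v) (Z(v) = 2 - (v + 0)/(v - 23) = 2 - v/(-23 + v))
-140*Z(z) - 456 = -140*(-46 - 38)/(-23 - 38) - 456 = -140*(-84)/(-61) - 456 = -(-140)*(-84)/61 - 456 = -140*84/61 - 456 = -11760/61 - 456 = -39576/61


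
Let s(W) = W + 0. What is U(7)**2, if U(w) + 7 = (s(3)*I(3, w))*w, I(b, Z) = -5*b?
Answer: 103684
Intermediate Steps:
s(W) = W
U(w) = -7 - 45*w (U(w) = -7 + (3*(-5*3))*w = -7 + (3*(-15))*w = -7 - 45*w)
U(7)**2 = (-7 - 45*7)**2 = (-7 - 315)**2 = (-322)**2 = 103684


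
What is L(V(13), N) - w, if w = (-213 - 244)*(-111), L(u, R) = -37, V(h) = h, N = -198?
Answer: -50764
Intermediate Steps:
w = 50727 (w = -457*(-111) = 50727)
L(V(13), N) - w = -37 - 1*50727 = -37 - 50727 = -50764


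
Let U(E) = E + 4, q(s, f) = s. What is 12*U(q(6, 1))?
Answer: 120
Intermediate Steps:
U(E) = 4 + E
12*U(q(6, 1)) = 12*(4 + 6) = 12*10 = 120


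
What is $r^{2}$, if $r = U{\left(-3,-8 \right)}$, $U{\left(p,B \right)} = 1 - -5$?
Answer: $36$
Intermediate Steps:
$U{\left(p,B \right)} = 6$ ($U{\left(p,B \right)} = 1 + 5 = 6$)
$r = 6$
$r^{2} = 6^{2} = 36$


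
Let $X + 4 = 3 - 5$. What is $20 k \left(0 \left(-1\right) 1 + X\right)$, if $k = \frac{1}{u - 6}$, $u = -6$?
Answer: $10$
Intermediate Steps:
$X = -6$ ($X = -4 + \left(3 - 5\right) = -4 - 2 = -6$)
$k = - \frac{1}{12}$ ($k = \frac{1}{-6 - 6} = \frac{1}{-12} = - \frac{1}{12} \approx -0.083333$)
$20 k \left(0 \left(-1\right) 1 + X\right) = 20 \left(- \frac{0 \left(-1\right) 1 - 6}{12}\right) = 20 \left(- \frac{0 \cdot 1 - 6}{12}\right) = 20 \left(- \frac{0 - 6}{12}\right) = 20 \left(\left(- \frac{1}{12}\right) \left(-6\right)\right) = 20 \cdot \frac{1}{2} = 10$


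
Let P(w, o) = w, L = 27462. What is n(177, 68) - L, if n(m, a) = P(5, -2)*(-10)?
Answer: -27512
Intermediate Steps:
n(m, a) = -50 (n(m, a) = 5*(-10) = -50)
n(177, 68) - L = -50 - 1*27462 = -50 - 27462 = -27512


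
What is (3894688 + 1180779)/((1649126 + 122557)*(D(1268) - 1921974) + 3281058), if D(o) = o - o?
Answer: -5075467/3405125381184 ≈ -1.4905e-6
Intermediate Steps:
D(o) = 0
(3894688 + 1180779)/((1649126 + 122557)*(D(1268) - 1921974) + 3281058) = (3894688 + 1180779)/((1649126 + 122557)*(0 - 1921974) + 3281058) = 5075467/(1771683*(-1921974) + 3281058) = 5075467/(-3405128662242 + 3281058) = 5075467/(-3405125381184) = 5075467*(-1/3405125381184) = -5075467/3405125381184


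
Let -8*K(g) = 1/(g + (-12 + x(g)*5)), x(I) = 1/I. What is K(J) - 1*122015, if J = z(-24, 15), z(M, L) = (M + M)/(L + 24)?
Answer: -438887929/3597 ≈ -1.2202e+5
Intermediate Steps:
z(M, L) = 2*M/(24 + L) (z(M, L) = (2*M)/(24 + L) = 2*M/(24 + L))
J = -16/13 (J = 2*(-24)/(24 + 15) = 2*(-24)/39 = 2*(-24)*(1/39) = -16/13 ≈ -1.2308)
K(g) = -1/(8*(-12 + g + 5/g)) (K(g) = -1/(8*(g + (-12 + 5/g))) = -1/(8*(-12 + g + 5/g)))
K(J) - 1*122015 = -1*(-16/13)/(40 + 8*(-16/13)*(-12 - 16/13)) - 1*122015 = -1*(-16/13)/(40 + 8*(-16/13)*(-172/13)) - 122015 = -1*(-16/13)/(40 + 22016/169) - 122015 = -1*(-16/13)/28776/169 - 122015 = -1*(-16/13)*169/28776 - 122015 = 26/3597 - 122015 = -438887929/3597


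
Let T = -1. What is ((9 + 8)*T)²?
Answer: 289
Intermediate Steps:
((9 + 8)*T)² = ((9 + 8)*(-1))² = (17*(-1))² = (-17)² = 289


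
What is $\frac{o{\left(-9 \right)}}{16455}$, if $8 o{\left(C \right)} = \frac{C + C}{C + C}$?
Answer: $\frac{1}{131640} \approx 7.5965 \cdot 10^{-6}$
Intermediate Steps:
$o{\left(C \right)} = \frac{1}{8}$ ($o{\left(C \right)} = \frac{\left(C + C\right) \frac{1}{C + C}}{8} = \frac{2 C \frac{1}{2 C}}{8} = \frac{1}{8} \cdot 1 = \frac{1}{8}$)
$\frac{o{\left(-9 \right)}}{16455} = \frac{1}{8 \cdot 16455} = \frac{1}{8} \cdot \frac{1}{16455} = \frac{1}{131640}$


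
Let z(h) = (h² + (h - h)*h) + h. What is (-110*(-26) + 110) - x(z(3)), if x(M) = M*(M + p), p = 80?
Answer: 1866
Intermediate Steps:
z(h) = h + h² (z(h) = (h² + 0*h) + h = (h² + 0) + h = h² + h = h + h²)
x(M) = M*(80 + M) (x(M) = M*(M + 80) = M*(80 + M))
(-110*(-26) + 110) - x(z(3)) = (-110*(-26) + 110) - 3*(1 + 3)*(80 + 3*(1 + 3)) = (2860 + 110) - 3*4*(80 + 3*4) = 2970 - 12*(80 + 12) = 2970 - 12*92 = 2970 - 1*1104 = 2970 - 1104 = 1866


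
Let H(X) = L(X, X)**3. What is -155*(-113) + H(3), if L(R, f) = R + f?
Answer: 17731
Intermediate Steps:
H(X) = 8*X**3 (H(X) = (X + X)**3 = (2*X)**3 = 8*X**3)
-155*(-113) + H(3) = -155*(-113) + 8*3**3 = 17515 + 8*27 = 17515 + 216 = 17731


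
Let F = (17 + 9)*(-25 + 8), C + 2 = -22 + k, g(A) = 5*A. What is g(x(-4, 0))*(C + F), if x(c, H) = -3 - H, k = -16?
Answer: 7230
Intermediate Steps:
C = -40 (C = -2 + (-22 - 16) = -2 - 38 = -40)
F = -442 (F = 26*(-17) = -442)
g(x(-4, 0))*(C + F) = (5*(-3 - 1*0))*(-40 - 442) = (5*(-3 + 0))*(-482) = (5*(-3))*(-482) = -15*(-482) = 7230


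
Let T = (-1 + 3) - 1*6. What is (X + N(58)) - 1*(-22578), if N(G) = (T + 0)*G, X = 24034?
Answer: 46380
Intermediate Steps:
T = -4 (T = 2 - 6 = -4)
N(G) = -4*G (N(G) = (-4 + 0)*G = -4*G)
(X + N(58)) - 1*(-22578) = (24034 - 4*58) - 1*(-22578) = (24034 - 232) + 22578 = 23802 + 22578 = 46380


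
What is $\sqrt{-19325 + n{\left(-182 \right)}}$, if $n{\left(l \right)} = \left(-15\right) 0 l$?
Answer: $5 i \sqrt{773} \approx 139.01 i$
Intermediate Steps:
$n{\left(l \right)} = 0$ ($n{\left(l \right)} = 0 l = 0$)
$\sqrt{-19325 + n{\left(-182 \right)}} = \sqrt{-19325 + 0} = \sqrt{-19325} = 5 i \sqrt{773}$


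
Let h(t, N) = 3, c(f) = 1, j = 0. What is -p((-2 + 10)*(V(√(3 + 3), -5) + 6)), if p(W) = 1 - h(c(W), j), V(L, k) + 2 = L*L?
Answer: 2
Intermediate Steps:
V(L, k) = -2 + L² (V(L, k) = -2 + L*L = -2 + L²)
p(W) = -2 (p(W) = 1 - 1*3 = 1 - 3 = -2)
-p((-2 + 10)*(V(√(3 + 3), -5) + 6)) = -1*(-2) = 2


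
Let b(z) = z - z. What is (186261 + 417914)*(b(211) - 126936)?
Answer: -76691557800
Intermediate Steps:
b(z) = 0
(186261 + 417914)*(b(211) - 126936) = (186261 + 417914)*(0 - 126936) = 604175*(-126936) = -76691557800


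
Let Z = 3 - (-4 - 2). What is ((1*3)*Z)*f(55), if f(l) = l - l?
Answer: 0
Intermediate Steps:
f(l) = 0
Z = 9 (Z = 3 - 1*(-6) = 3 + 6 = 9)
((1*3)*Z)*f(55) = ((1*3)*9)*0 = (3*9)*0 = 27*0 = 0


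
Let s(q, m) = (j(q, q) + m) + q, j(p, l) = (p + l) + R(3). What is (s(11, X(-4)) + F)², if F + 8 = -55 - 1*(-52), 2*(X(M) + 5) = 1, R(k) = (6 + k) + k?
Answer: 3481/4 ≈ 870.25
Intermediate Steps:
R(k) = 6 + 2*k
X(M) = -9/2 (X(M) = -5 + (½)*1 = -5 + ½ = -9/2)
j(p, l) = 12 + l + p (j(p, l) = (p + l) + (6 + 2*3) = (l + p) + (6 + 6) = (l + p) + 12 = 12 + l + p)
s(q, m) = 12 + m + 3*q (s(q, m) = ((12 + q + q) + m) + q = ((12 + 2*q) + m) + q = (12 + m + 2*q) + q = 12 + m + 3*q)
F = -11 (F = -8 + (-55 - 1*(-52)) = -8 + (-55 + 52) = -8 - 3 = -11)
(s(11, X(-4)) + F)² = ((12 - 9/2 + 3*11) - 11)² = ((12 - 9/2 + 33) - 11)² = (81/2 - 11)² = (59/2)² = 3481/4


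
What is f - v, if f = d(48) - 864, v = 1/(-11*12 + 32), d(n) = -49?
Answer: -91299/100 ≈ -912.99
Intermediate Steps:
v = -1/100 (v = 1/(-132 + 32) = 1/(-100) = -1/100 ≈ -0.010000)
f = -913 (f = -49 - 864 = -913)
f - v = -913 - 1*(-1/100) = -913 + 1/100 = -91299/100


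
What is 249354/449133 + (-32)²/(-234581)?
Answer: 19344599494/35119356091 ≈ 0.55082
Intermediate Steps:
249354/449133 + (-32)²/(-234581) = 249354*(1/449133) + 1024*(-1/234581) = 83118/149711 - 1024/234581 = 19344599494/35119356091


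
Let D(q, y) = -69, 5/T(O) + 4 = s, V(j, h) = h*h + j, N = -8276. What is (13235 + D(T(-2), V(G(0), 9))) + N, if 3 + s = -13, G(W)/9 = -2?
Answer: 4890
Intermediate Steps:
G(W) = -18 (G(W) = 9*(-2) = -18)
V(j, h) = j + h² (V(j, h) = h² + j = j + h²)
s = -16 (s = -3 - 13 = -16)
T(O) = -¼ (T(O) = 5/(-4 - 16) = 5/(-20) = 5*(-1/20) = -¼)
(13235 + D(T(-2), V(G(0), 9))) + N = (13235 - 69) - 8276 = 13166 - 8276 = 4890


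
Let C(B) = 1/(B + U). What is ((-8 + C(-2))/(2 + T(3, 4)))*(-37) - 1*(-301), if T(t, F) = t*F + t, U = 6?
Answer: 21615/68 ≈ 317.87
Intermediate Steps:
T(t, F) = t + F*t (T(t, F) = F*t + t = t + F*t)
C(B) = 1/(6 + B) (C(B) = 1/(B + 6) = 1/(6 + B))
((-8 + C(-2))/(2 + T(3, 4)))*(-37) - 1*(-301) = ((-8 + 1/(6 - 2))/(2 + 3*(1 + 4)))*(-37) - 1*(-301) = ((-8 + 1/4)/(2 + 3*5))*(-37) + 301 = ((-8 + ¼)/(2 + 15))*(-37) + 301 = -31/4/17*(-37) + 301 = -31/4*1/17*(-37) + 301 = -31/68*(-37) + 301 = 1147/68 + 301 = 21615/68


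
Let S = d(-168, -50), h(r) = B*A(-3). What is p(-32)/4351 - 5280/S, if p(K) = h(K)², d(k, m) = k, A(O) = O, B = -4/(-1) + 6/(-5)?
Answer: 23942848/761425 ≈ 31.445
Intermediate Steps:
B = 14/5 (B = -4*(-1) + 6*(-⅕) = 4 - 6/5 = 14/5 ≈ 2.8000)
h(r) = -42/5 (h(r) = (14/5)*(-3) = -42/5)
S = -168
p(K) = 1764/25 (p(K) = (-42/5)² = 1764/25)
p(-32)/4351 - 5280/S = (1764/25)/4351 - 5280/(-168) = (1764/25)*(1/4351) - 5280*(-1/168) = 1764/108775 + 220/7 = 23942848/761425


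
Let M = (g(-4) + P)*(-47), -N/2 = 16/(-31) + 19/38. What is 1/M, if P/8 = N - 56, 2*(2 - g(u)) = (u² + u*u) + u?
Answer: 31/669844 ≈ 4.6279e-5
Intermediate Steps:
N = 1/31 (N = -2*(16/(-31) + 19/38) = -2*(16*(-1/31) + 19*(1/38)) = -2*(-16/31 + ½) = -2*(-1/62) = 1/31 ≈ 0.032258)
g(u) = 2 - u² - u/2 (g(u) = 2 - ((u² + u*u) + u)/2 = 2 - ((u² + u²) + u)/2 = 2 - (2*u² + u)/2 = 2 - (u + 2*u²)/2 = 2 + (-u² - u/2) = 2 - u² - u/2)
P = -13880/31 (P = 8*(1/31 - 56) = 8*(-1735/31) = -13880/31 ≈ -447.74)
M = 669844/31 (M = ((2 - 1*(-4)² - ½*(-4)) - 13880/31)*(-47) = ((2 - 1*16 + 2) - 13880/31)*(-47) = ((2 - 16 + 2) - 13880/31)*(-47) = (-12 - 13880/31)*(-47) = -14252/31*(-47) = 669844/31 ≈ 21608.)
1/M = 1/(669844/31) = 31/669844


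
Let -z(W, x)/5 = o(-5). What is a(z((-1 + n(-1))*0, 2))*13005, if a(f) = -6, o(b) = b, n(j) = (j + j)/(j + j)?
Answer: -78030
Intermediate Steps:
n(j) = 1 (n(j) = (2*j)/((2*j)) = (2*j)*(1/(2*j)) = 1)
z(W, x) = 25 (z(W, x) = -5*(-5) = 25)
a(z((-1 + n(-1))*0, 2))*13005 = -6*13005 = -78030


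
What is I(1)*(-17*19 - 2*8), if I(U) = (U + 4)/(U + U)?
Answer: -1695/2 ≈ -847.50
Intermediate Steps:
I(U) = (4 + U)/(2*U) (I(U) = (4 + U)/((2*U)) = (4 + U)*(1/(2*U)) = (4 + U)/(2*U))
I(1)*(-17*19 - 2*8) = ((½)*(4 + 1)/1)*(-17*19 - 2*8) = ((½)*1*5)*(-323 - 16) = (5/2)*(-339) = -1695/2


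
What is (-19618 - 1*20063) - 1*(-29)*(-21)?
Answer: -40290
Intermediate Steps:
(-19618 - 1*20063) - 1*(-29)*(-21) = (-19618 - 20063) + 29*(-21) = -39681 - 609 = -40290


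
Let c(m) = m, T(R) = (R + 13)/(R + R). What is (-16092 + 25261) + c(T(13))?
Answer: 9170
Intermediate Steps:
T(R) = (13 + R)/(2*R) (T(R) = (13 + R)/((2*R)) = (13 + R)*(1/(2*R)) = (13 + R)/(2*R))
(-16092 + 25261) + c(T(13)) = (-16092 + 25261) + (½)*(13 + 13)/13 = 9169 + (½)*(1/13)*26 = 9169 + 1 = 9170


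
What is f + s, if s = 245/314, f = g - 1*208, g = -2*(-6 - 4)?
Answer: -58787/314 ≈ -187.22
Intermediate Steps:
g = 20 (g = -2*(-10) = 20)
f = -188 (f = 20 - 1*208 = 20 - 208 = -188)
s = 245/314 (s = 245*(1/314) = 245/314 ≈ 0.78025)
f + s = -188 + 245/314 = -58787/314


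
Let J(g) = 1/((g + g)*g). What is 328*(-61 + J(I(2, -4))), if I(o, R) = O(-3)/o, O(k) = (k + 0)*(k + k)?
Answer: -1620484/81 ≈ -20006.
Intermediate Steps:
O(k) = 2*k**2 (O(k) = k*(2*k) = 2*k**2)
I(o, R) = 18/o (I(o, R) = (2*(-3)**2)/o = (2*9)/o = 18/o)
J(g) = 1/(2*g**2) (J(g) = 1/(((2*g))*g) = (1/(2*g))/g = 1/(2*g**2))
328*(-61 + J(I(2, -4))) = 328*(-61 + 1/(2*(18/2)**2)) = 328*(-61 + 1/(2*(18*(1/2))**2)) = 328*(-61 + (1/2)/9**2) = 328*(-61 + (1/2)*(1/81)) = 328*(-61 + 1/162) = 328*(-9881/162) = -1620484/81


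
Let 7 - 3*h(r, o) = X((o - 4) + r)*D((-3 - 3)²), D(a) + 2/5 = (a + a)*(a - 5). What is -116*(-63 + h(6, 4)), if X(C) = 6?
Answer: 7871528/15 ≈ 5.2477e+5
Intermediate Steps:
D(a) = -⅖ + 2*a*(-5 + a) (D(a) = -⅖ + (a + a)*(a - 5) = -⅖ + (2*a)*(-5 + a) = -⅖ + 2*a*(-5 + a))
h(r, o) = -66913/15 (h(r, o) = 7/3 - 2*(-⅖ - 10*(-3 - 3)² + 2*((-3 - 3)²)²) = 7/3 - 2*(-⅖ - 10*(-6)² + 2*((-6)²)²) = 7/3 - 2*(-⅖ - 10*36 + 2*36²) = 7/3 - 2*(-⅖ - 360 + 2*1296) = 7/3 - 2*(-⅖ - 360 + 2592) = 7/3 - 2*11158/5 = 7/3 - ⅓*66948/5 = 7/3 - 22316/5 = -66913/15)
-116*(-63 + h(6, 4)) = -116*(-63 - 66913/15) = -116*(-67858/15) = 7871528/15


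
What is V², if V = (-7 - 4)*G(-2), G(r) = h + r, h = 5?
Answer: 1089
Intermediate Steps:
G(r) = 5 + r
V = -33 (V = (-7 - 4)*(5 - 2) = -11*3 = -33)
V² = (-33)² = 1089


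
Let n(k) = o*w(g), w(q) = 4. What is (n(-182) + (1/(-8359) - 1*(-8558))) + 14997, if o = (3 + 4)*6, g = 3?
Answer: 198300556/8359 ≈ 23723.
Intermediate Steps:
o = 42 (o = 7*6 = 42)
n(k) = 168 (n(k) = 42*4 = 168)
(n(-182) + (1/(-8359) - 1*(-8558))) + 14997 = (168 + (1/(-8359) - 1*(-8558))) + 14997 = (168 + (-1/8359 + 8558)) + 14997 = (168 + 71536321/8359) + 14997 = 72940633/8359 + 14997 = 198300556/8359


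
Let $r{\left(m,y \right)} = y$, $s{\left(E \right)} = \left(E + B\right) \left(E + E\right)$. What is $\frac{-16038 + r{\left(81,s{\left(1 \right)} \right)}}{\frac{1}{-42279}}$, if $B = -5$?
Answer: $678408834$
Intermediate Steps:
$s{\left(E \right)} = 2 E \left(-5 + E\right)$ ($s{\left(E \right)} = \left(E - 5\right) \left(E + E\right) = \left(-5 + E\right) 2 E = 2 E \left(-5 + E\right)$)
$\frac{-16038 + r{\left(81,s{\left(1 \right)} \right)}}{\frac{1}{-42279}} = \frac{-16038 + 2 \cdot 1 \left(-5 + 1\right)}{\frac{1}{-42279}} = \frac{-16038 + 2 \cdot 1 \left(-4\right)}{- \frac{1}{42279}} = \left(-16038 - 8\right) \left(-42279\right) = \left(-16046\right) \left(-42279\right) = 678408834$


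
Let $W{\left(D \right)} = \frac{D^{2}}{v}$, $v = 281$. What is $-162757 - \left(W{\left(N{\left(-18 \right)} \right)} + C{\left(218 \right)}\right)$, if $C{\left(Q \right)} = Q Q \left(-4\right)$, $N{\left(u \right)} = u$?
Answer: $\frac{7681935}{281} \approx 27338.0$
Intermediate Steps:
$C{\left(Q \right)} = - 4 Q^{2}$ ($C{\left(Q \right)} = Q^{2} \left(-4\right) = - 4 Q^{2}$)
$W{\left(D \right)} = \frac{D^{2}}{281}$
$-162757 - \left(W{\left(N{\left(-18 \right)} \right)} + C{\left(218 \right)}\right) = -162757 - \left(\frac{\left(-18\right)^{2}}{281} - 4 \cdot 218^{2}\right) = -162757 - \left(\frac{1}{281} \cdot 324 - 190096\right) = -162757 - \left(\frac{324}{281} - 190096\right) = -162757 - - \frac{53416652}{281} = -162757 + \frac{53416652}{281} = \frac{7681935}{281}$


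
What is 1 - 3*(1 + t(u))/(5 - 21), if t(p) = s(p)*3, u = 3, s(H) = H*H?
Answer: 25/4 ≈ 6.2500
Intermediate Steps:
s(H) = H**2
t(p) = 3*p**2 (t(p) = p**2*3 = 3*p**2)
1 - 3*(1 + t(u))/(5 - 21) = 1 - 3*(1 + 3*3**2)/(5 - 21) = 1 - 3*(1 + 3*9)/(-16) = 1 - 3*(1 + 27)*(-1)/16 = 1 - 84*(-1)/16 = 1 - 3*(-7/4) = 1 + 21/4 = 25/4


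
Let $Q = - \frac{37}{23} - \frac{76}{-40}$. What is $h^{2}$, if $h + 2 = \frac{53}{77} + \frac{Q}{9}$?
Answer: $\frac{41579695921}{25405172100} \approx 1.6367$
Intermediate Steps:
$Q = \frac{67}{230}$ ($Q = \left(-37\right) \frac{1}{23} - - \frac{19}{10} = - \frac{37}{23} + \frac{19}{10} = \frac{67}{230} \approx 0.2913$)
$h = - \frac{203911}{159390}$ ($h = -2 + \left(\frac{53}{77} + \frac{67}{230 \cdot 9}\right) = -2 + \left(53 \cdot \frac{1}{77} + \frac{67}{230} \cdot \frac{1}{9}\right) = -2 + \left(\frac{53}{77} + \frac{67}{2070}\right) = -2 + \frac{114869}{159390} = - \frac{203911}{159390} \approx -1.2793$)
$h^{2} = \left(- \frac{203911}{159390}\right)^{2} = \frac{41579695921}{25405172100}$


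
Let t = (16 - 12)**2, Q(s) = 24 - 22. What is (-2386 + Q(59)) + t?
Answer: -2368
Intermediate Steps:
Q(s) = 2
t = 16 (t = 4**2 = 16)
(-2386 + Q(59)) + t = (-2386 + 2) + 16 = -2384 + 16 = -2368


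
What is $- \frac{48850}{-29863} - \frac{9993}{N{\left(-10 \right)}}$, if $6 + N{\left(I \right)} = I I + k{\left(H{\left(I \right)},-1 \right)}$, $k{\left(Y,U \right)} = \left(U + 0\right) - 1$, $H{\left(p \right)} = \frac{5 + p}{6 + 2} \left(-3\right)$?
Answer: $- \frac{293926759}{2747396} \approx -106.98$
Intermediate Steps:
$H{\left(p \right)} = - \frac{15}{8} - \frac{3 p}{8}$ ($H{\left(p \right)} = \frac{5 + p}{8} \left(-3\right) = \left(5 + p\right) \frac{1}{8} \left(-3\right) = \left(\frac{5}{8} + \frac{p}{8}\right) \left(-3\right) = - \frac{15}{8} - \frac{3 p}{8}$)
$k{\left(Y,U \right)} = -1 + U$ ($k{\left(Y,U \right)} = U - 1 = -1 + U$)
$N{\left(I \right)} = -8 + I^{2}$ ($N{\left(I \right)} = -6 + \left(I I - 2\right) = -6 + \left(I^{2} - 2\right) = -6 + \left(-2 + I^{2}\right) = -8 + I^{2}$)
$- \frac{48850}{-29863} - \frac{9993}{N{\left(-10 \right)}} = - \frac{48850}{-29863} - \frac{9993}{-8 + \left(-10\right)^{2}} = \left(-48850\right) \left(- \frac{1}{29863}\right) - \frac{9993}{-8 + 100} = \frac{48850}{29863} - \frac{9993}{92} = - \frac{293926759}{2747396}$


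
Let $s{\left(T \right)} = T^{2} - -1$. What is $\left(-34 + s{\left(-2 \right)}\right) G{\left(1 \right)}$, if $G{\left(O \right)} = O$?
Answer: $-29$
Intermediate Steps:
$s{\left(T \right)} = 1 + T^{2}$ ($s{\left(T \right)} = T^{2} + 1 = 1 + T^{2}$)
$\left(-34 + s{\left(-2 \right)}\right) G{\left(1 \right)} = \left(-34 + \left(1 + \left(-2\right)^{2}\right)\right) 1 = \left(-34 + \left(1 + 4\right)\right) 1 = \left(-34 + 5\right) 1 = \left(-29\right) 1 = -29$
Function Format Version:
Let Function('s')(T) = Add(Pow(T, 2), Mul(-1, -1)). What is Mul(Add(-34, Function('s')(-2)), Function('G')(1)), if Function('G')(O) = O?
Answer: -29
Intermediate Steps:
Function('s')(T) = Add(1, Pow(T, 2)) (Function('s')(T) = Add(Pow(T, 2), 1) = Add(1, Pow(T, 2)))
Mul(Add(-34, Function('s')(-2)), Function('G')(1)) = Mul(Add(-34, Add(1, Pow(-2, 2))), 1) = Mul(Add(-34, Add(1, 4)), 1) = Mul(Add(-34, 5), 1) = Mul(-29, 1) = -29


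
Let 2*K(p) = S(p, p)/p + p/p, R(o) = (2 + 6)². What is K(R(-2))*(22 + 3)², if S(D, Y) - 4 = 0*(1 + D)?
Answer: 10625/32 ≈ 332.03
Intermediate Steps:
S(D, Y) = 4 (S(D, Y) = 4 + 0*(1 + D) = 4 + 0 = 4)
R(o) = 64 (R(o) = 8² = 64)
K(p) = ½ + 2/p (K(p) = (4/p + p/p)/2 = (4/p + 1)/2 = (1 + 4/p)/2 = ½ + 2/p)
K(R(-2))*(22 + 3)² = ((½)*(4 + 64)/64)*(22 + 3)² = ((½)*(1/64)*68)*25² = (17/32)*625 = 10625/32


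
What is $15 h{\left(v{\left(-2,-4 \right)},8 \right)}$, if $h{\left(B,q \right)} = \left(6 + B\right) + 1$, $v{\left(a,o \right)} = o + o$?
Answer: $-15$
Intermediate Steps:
$v{\left(a,o \right)} = 2 o$
$h{\left(B,q \right)} = 7 + B$
$15 h{\left(v{\left(-2,-4 \right)},8 \right)} = 15 \left(7 + 2 \left(-4\right)\right) = 15 \left(7 - 8\right) = 15 \left(-1\right) = -15$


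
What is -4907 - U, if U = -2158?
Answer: -2749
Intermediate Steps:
-4907 - U = -4907 - 1*(-2158) = -4907 + 2158 = -2749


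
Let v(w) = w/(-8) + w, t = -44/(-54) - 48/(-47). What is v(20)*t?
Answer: 40775/1269 ≈ 32.132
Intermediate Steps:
t = 2330/1269 (t = -44*(-1/54) - 48*(-1/47) = 22/27 + 48/47 = 2330/1269 ≈ 1.8361)
v(w) = 7*w/8 (v(w) = w*(-⅛) + w = -w/8 + w = 7*w/8)
v(20)*t = ((7/8)*20)*(2330/1269) = (35/2)*(2330/1269) = 40775/1269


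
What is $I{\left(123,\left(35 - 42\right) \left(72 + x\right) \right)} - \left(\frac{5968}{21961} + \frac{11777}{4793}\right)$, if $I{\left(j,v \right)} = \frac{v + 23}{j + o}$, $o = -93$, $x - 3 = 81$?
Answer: $- \frac{121139128667}{3157772190} \approx -38.362$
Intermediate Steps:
$x = 84$ ($x = 3 + 81 = 84$)
$I{\left(j,v \right)} = \frac{23 + v}{-93 + j}$ ($I{\left(j,v \right)} = \frac{v + 23}{j - 93} = \frac{23 + v}{-93 + j}$)
$I{\left(123,\left(35 - 42\right) \left(72 + x\right) \right)} - \left(\frac{5968}{21961} + \frac{11777}{4793}\right) = \frac{23 + \left(35 - 42\right) \left(72 + 84\right)}{-93 + 123} - \left(\frac{5968}{21961} + \frac{11777}{4793}\right) = \frac{23 - 1092}{30} - \left(5968 \cdot \frac{1}{21961} + 11777 \cdot \frac{1}{4793}\right) = \frac{23 - 1092}{30} - \left(\frac{5968}{21961} + \frac{11777}{4793}\right) = \frac{1}{30} \left(-1069\right) - \frac{287239321}{105259073} = - \frac{1069}{30} - \frac{287239321}{105259073} = - \frac{121139128667}{3157772190}$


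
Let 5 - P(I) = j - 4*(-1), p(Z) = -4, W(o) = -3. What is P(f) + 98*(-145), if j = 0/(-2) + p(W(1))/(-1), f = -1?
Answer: -14213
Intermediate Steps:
j = 4 (j = 0/(-2) - 4/(-1) = 0*(-½) - 4*(-1) = 0 + 4 = 4)
P(I) = -3 (P(I) = 5 - (4 - 4*(-1)) = 5 - (4 + 4) = 5 - 1*8 = 5 - 8 = -3)
P(f) + 98*(-145) = -3 + 98*(-145) = -3 - 14210 = -14213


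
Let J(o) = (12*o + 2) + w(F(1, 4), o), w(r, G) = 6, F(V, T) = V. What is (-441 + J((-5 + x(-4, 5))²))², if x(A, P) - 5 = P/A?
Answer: 2745649/16 ≈ 1.7160e+5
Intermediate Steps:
x(A, P) = 5 + P/A
J(o) = 8 + 12*o (J(o) = (12*o + 2) + 6 = (2 + 12*o) + 6 = 8 + 12*o)
(-441 + J((-5 + x(-4, 5))²))² = (-441 + (8 + 12*(-5 + (5 + 5/(-4)))²))² = (-441 + (8 + 12*(-5 + (5 + 5*(-¼)))²))² = (-441 + (8 + 12*(-5 + (5 - 5/4))²))² = (-441 + (8 + 12*(-5 + 15/4)²))² = (-441 + (8 + 12*(-5/4)²))² = (-441 + (8 + 12*(25/16)))² = (-441 + (8 + 75/4))² = (-441 + 107/4)² = (-1657/4)² = 2745649/16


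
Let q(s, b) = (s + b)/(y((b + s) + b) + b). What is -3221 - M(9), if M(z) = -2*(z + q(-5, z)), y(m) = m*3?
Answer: -19217/6 ≈ -3202.8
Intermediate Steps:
y(m) = 3*m
q(s, b) = (b + s)/(3*s + 7*b) (q(s, b) = (s + b)/(3*((b + s) + b) + b) = (b + s)/(3*(s + 2*b) + b) = (b + s)/((3*s + 6*b) + b) = (b + s)/(3*s + 7*b))
M(z) = -2*z - 2*(-5 + z)/(-15 + 7*z) (M(z) = -2*(z + (z - 5)/(3*(-5) + 7*z)) = -2*(z + (-5 + z)/(-15 + 7*z)) = -2*z - 2*(-5 + z)/(-15 + 7*z))
-3221 - M(9) = -3221 - 2*(5 - 7*9² + 14*9)/(-15 + 7*9) = -3221 - 2*(5 - 7*81 + 126)/(-15 + 63) = -3221 - 2*(5 - 567 + 126)/48 = -3221 - 2*(-436)/48 = -3221 - 1*(-109/6) = -3221 + 109/6 = -19217/6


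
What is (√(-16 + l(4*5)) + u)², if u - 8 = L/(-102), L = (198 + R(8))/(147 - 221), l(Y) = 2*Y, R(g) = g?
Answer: 1259620849/14243076 + 60590*√6/1887 ≈ 167.09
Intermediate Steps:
L = -103/37 (L = (198 + 8)/(147 - 221) = 206/(-74) = 206*(-1/74) = -103/37 ≈ -2.7838)
u = 30295/3774 (u = 8 - 103/37/(-102) = 8 - 103/37*(-1/102) = 8 + 103/3774 = 30295/3774 ≈ 8.0273)
(√(-16 + l(4*5)) + u)² = (√(-16 + 2*(4*5)) + 30295/3774)² = (√(-16 + 2*20) + 30295/3774)² = (√(-16 + 40) + 30295/3774)² = (√24 + 30295/3774)² = (2*√6 + 30295/3774)² = (30295/3774 + 2*√6)²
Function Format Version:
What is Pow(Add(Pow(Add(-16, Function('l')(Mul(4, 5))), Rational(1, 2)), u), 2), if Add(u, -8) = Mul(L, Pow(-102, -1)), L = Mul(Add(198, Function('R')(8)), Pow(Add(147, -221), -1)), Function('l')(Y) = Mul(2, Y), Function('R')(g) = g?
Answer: Add(Rational(1259620849, 14243076), Mul(Rational(60590, 1887), Pow(6, Rational(1, 2)))) ≈ 167.09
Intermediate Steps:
L = Rational(-103, 37) (L = Mul(Add(198, 8), Pow(Add(147, -221), -1)) = Mul(206, Pow(-74, -1)) = Mul(206, Rational(-1, 74)) = Rational(-103, 37) ≈ -2.7838)
u = Rational(30295, 3774) (u = Add(8, Mul(Rational(-103, 37), Pow(-102, -1))) = Add(8, Mul(Rational(-103, 37), Rational(-1, 102))) = Add(8, Rational(103, 3774)) = Rational(30295, 3774) ≈ 8.0273)
Pow(Add(Pow(Add(-16, Function('l')(Mul(4, 5))), Rational(1, 2)), u), 2) = Pow(Add(Pow(Add(-16, Mul(2, Mul(4, 5))), Rational(1, 2)), Rational(30295, 3774)), 2) = Pow(Add(Pow(Add(-16, Mul(2, 20)), Rational(1, 2)), Rational(30295, 3774)), 2) = Pow(Add(Pow(Add(-16, 40), Rational(1, 2)), Rational(30295, 3774)), 2) = Pow(Add(Pow(24, Rational(1, 2)), Rational(30295, 3774)), 2) = Pow(Add(Mul(2, Pow(6, Rational(1, 2))), Rational(30295, 3774)), 2) = Pow(Add(Rational(30295, 3774), Mul(2, Pow(6, Rational(1, 2)))), 2)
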